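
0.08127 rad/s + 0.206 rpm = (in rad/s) 0.1028. Check: 0.08127 rad/s is already in rad/s. 1 rpm = 0.10471976 rad/s, so 0.206 rpm = 0.206 * 0.10471976 = 0.02157227 rad/s. Sum: 0.08127 + 0.02157227 = 0.10284227 rad/s. Result: 0.10284227 rad/s ≈ 0.1028 rad/s (4 s.f.).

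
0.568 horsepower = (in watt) 1 horsepower = 745.69987 W, so 0.568 horsepower = 0.568 * 745.69987 = 423.55753 W. 423.55753 W = 423.55753 watt ≈ 423.6 watt (4 s.f.). Final answer: 423.6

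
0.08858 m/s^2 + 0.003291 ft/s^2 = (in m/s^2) 0.08858 m/s^2 is already in m/s^2. 1 ft/s^2 = 0.3048 m/s^2, so 0.003291 ft/s^2 = 0.003291 * 0.3048 = 0.0010030968 m/s^2. Sum: 0.08858 + 0.0010030968 = 0.089583097 m/s^2. Result: 0.089583097 m/s^2 ≈ 0.08958 m/s^2 (4 s.f.). Final answer: 0.08958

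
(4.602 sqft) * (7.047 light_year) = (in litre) 2.85e+19. Check: 1 sqft = 0.09290304 m^2, so 4.602 sqft = 4.602 * 0.09290304 = 0.42753979 m^2. 1 light_year = 9.4607305e+15 m, so 7.047 light_year = 7.047 * 9.4607305e+15 = 6.6669768e+16 m. Combine: 0.42753979 m^2 * 6.6669768e+16 m = 2.8503978e+16 m^3. 1 litre = 0.001 m^3, so 2.8503978e+16 m^3 = 2.8503978e+16 / 0.001 = 2.8503978e+19 litre ≈ 2.85e+19 litre (4 s.f.).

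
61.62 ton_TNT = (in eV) 1 ton_TNT = 4.184e+09 J, so 61.62 ton_TNT = 61.62 * 4.184e+09 = 2.5781808e+11 J. 1 eV = 1.6021766e-19 J, so 2.5781808e+11 J = 2.5781808e+11 / 1.6021766e-19 = 1.6091739e+30 eV ≈ 1.609e+30 eV (4 s.f.). Final answer: 1.609e+30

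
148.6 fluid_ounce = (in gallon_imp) 0.9667. Check: 1 fluid_ounce = 2.957353e-05 m^3, so 148.6 fluid_ounce = 148.6 * 2.957353e-05 = 0.0043946265 m^3. 1 gallon_imp = 0.00454609 m^3, so 0.0043946265 m^3 = 0.0043946265 / 0.00454609 = 0.96668269 gallon_imp ≈ 0.9667 gallon_imp (4 s.f.).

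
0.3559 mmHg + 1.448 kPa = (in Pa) 1 mmHg = 133.32237 Pa, so 0.3559 mmHg = 0.3559 * 133.32237 = 47.449431 Pa. 1 kPa = 1000 Pa, so 1.448 kPa = 1.448 * 1000 = 1448 Pa. Sum: 47.449431 + 1448 = 1495.4494 Pa. Result: 1495.4494 Pa ≈ 1495 Pa (4 s.f.). Final answer: 1495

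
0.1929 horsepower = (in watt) 143.8. Check: 1 horsepower = 745.69987 W, so 0.1929 horsepower = 0.1929 * 745.69987 = 143.84551 W. 143.84551 W = 143.84551 watt ≈ 143.8 watt (4 s.f.).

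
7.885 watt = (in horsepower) 0.01057. Check: 7.885 watt = 7.885 W. 1 horsepower = 745.69987 W, so 7.885 W = 7.885 / 745.69987 = 0.010573959 horsepower ≈ 0.01057 horsepower (4 s.f.).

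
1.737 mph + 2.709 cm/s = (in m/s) 1 mph = 0.44704 m/s, so 1.737 mph = 1.737 * 0.44704 = 0.77650848 m/s. 1 cm/s = 0.01 m/s, so 2.709 cm/s = 2.709 * 0.01 = 0.02709 m/s. Sum: 0.77650848 + 0.02709 = 0.80359848 m/s. Result: 0.80359848 m/s ≈ 0.8036 m/s (4 s.f.). Final answer: 0.8036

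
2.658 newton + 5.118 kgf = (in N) 52.85. Check: 2.658 newton = 2.658 N. 1 kgf = 9.80665 N, so 5.118 kgf = 5.118 * 9.80665 = 50.190435 N. Sum: 2.658 + 50.190435 = 52.848435 N. Result: 52.848435 N ≈ 52.85 N (4 s.f.).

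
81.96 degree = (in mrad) 1 degree = 0.017453293 rad, so 81.96 degree = 81.96 * 0.017453293 = 1.4304719 rad. 1 mrad = 0.001 rad, so 1.4304719 rad = 1.4304719 / 0.001 = 1430.4719 mrad ≈ 1430 mrad (4 s.f.). Final answer: 1430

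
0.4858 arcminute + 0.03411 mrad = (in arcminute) 0.6031. Check: 1 arcminute = 0.00029088821 rad, so 0.4858 arcminute = 0.4858 * 0.00029088821 = 0.00014131349 rad. 1 mrad = 0.001 rad, so 0.03411 mrad = 0.03411 * 0.001 = 3.411e-05 rad. Sum: 0.00014131349 + 3.411e-05 = 0.00017542349 rad. 1 arcminute = 0.00029088821 rad, so 0.00017542349 rad = 0.00017542349 / 0.00029088821 = 0.60306154 arcminute ≈ 0.6031 arcminute (4 s.f.).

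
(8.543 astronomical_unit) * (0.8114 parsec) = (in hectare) 3.2e+24. Check: 1 astronomical_unit = 1.4959787e+11 m, so 8.543 astronomical_unit = 8.543 * 1.4959787e+11 = 1.2780146e+12 m. 1 parsec = 3.0856776e+16 m, so 0.8114 parsec = 0.8114 * 3.0856776e+16 = 2.5037188e+16 m. Combine: 1.2780146e+12 m * 2.5037188e+16 m = 3.1997892e+28 m^2. 1 hectare = 10000 m^2, so 3.1997892e+28 m^2 = 3.1997892e+28 / 10000 = 3.1997892e+24 hectare ≈ 3.2e+24 hectare (4 s.f.).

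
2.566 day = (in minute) 3695. Check: 1 day = 86400 s, so 2.566 day = 2.566 * 86400 = 221702.4 s. 1 minute = 60 s, so 221702.4 s = 221702.4 / 60 = 3695.04 minute ≈ 3695 minute (4 s.f.).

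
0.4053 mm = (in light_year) 1 mm = 0.001 m, so 0.4053 mm = 0.4053 * 0.001 = 0.0004053 m. 1 light_year = 9.4607305e+15 m, so 0.0004053 m = 0.0004053 / 9.4607305e+15 = 4.2840244e-20 light_year ≈ 4.284e-20 light_year (4 s.f.). Final answer: 4.284e-20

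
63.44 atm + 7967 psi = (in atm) 605.6. Check: 1 atm = 101325 Pa, so 63.44 atm = 63.44 * 101325 = 6428058 Pa. 1 psi = 6894.7573 Pa, so 7967 psi = 7967 * 6894.7573 = 54930531 Pa. Sum: 6428058 + 54930531 = 61358589 Pa. 1 atm = 101325 Pa, so 61358589 Pa = 61358589 / 101325 = 605.56219 atm ≈ 605.6 atm (4 s.f.).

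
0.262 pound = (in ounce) 4.192. Check: 1 pound = 0.45359237 kg, so 0.262 pound = 0.262 * 0.45359237 = 0.1188412 kg. 1 ounce = 0.028349523 kg, so 0.1188412 kg = 0.1188412 / 0.028349523 = 4.192 ounce.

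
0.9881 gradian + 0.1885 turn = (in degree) 1 gradian = 0.015707963 rad, so 0.9881 gradian = 0.9881 * 0.015707963 = 0.015521039 rad. 1 turn = 6.2831853 rad, so 0.1885 turn = 0.1885 * 6.2831853 = 1.1843804 rad. Sum: 0.015521039 + 1.1843804 = 1.1999015 rad. 1 degree = 0.017453293 rad, so 1.1999015 rad = 1.1999015 / 0.017453293 = 68.74929 degree ≈ 68.75 degree (4 s.f.). Final answer: 68.75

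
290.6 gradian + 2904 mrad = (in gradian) 475.5. Check: 1 gradian = 0.015707963 rad, so 290.6 gradian = 290.6 * 0.015707963 = 4.5647341 rad. 1 mrad = 0.001 rad, so 2904 mrad = 2904 * 0.001 = 2.904 rad. Sum: 4.5647341 + 2.904 = 7.4687341 rad. 1 gradian = 0.015707963 rad, so 7.4687341 rad = 7.4687341 / 0.015707963 = 475.47438 gradian ≈ 475.5 gradian (4 s.f.).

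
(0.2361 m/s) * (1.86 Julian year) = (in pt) 0.2361 m/s is already in m/s. 1 Julian year = 31557600 s, so 1.86 Julian year = 1.86 * 31557600 = 58697136 s. Combine: 0.2361 m/s * 58697136 s = 13858394 m. 1 pt = 0.00035277778 m, so 13858394 m = 13858394 / 0.00035277778 = 3.9283636e+10 pt ≈ 3.928e+10 pt (4 s.f.). Final answer: 3.928e+10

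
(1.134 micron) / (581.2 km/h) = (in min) 1.171e-10. Check: 1 micron = 1e-06 m, so 1.134 micron = 1.134 * 1e-06 = 1.134e-06 m. 1 km/h = 0.27777778 m/s, so 581.2 km/h = 581.2 * 0.27777778 = 161.44444 m/s. Combine: 1.134e-06 m / 161.44444 m/s = 7.0240881e-09 s. 1 min = 60 s, so 7.0240881e-09 s = 7.0240881e-09 / 60 = 1.1706813e-10 min ≈ 1.171e-10 min (4 s.f.).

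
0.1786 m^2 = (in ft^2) 1.922. Check: 1 ft^2 = 0.09290304 m^2, so 0.1786 m^2 = 0.1786 / 0.09290304 = 1.9224344 ft^2 ≈ 1.922 ft^2 (4 s.f.).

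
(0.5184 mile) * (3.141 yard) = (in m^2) 2396. Check: 1 mile = 1609.344 m, so 0.5184 mile = 0.5184 * 1609.344 = 834.28393 m. 1 yard = 0.9144 m, so 3.141 yard = 3.141 * 0.9144 = 2.8721304 m. Combine: 834.28393 m * 2.8721304 m = 2396.1722 m^2. Result: 2396.1722 m^2 ≈ 2396 m^2 (4 s.f.).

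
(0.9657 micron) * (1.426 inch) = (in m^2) 1 micron = 1e-06 m, so 0.9657 micron = 0.9657 * 1e-06 = 9.657e-07 m. 1 inch = 0.0254 m, so 1.426 inch = 1.426 * 0.0254 = 0.0362204 m. Combine: 9.657e-07 m * 0.0362204 m = 3.497804e-08 m^2. Result: 3.497804e-08 m^2 ≈ 3.498e-08 m^2 (4 s.f.). Final answer: 3.498e-08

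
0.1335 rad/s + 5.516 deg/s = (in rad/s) 0.2298. Check: 0.1335 rad/s is already in rad/s. 1 deg/s = 0.017453293 rad/s, so 5.516 deg/s = 5.516 * 0.017453293 = 0.096272362 rad/s. Sum: 0.1335 + 0.096272362 = 0.22977236 rad/s. Result: 0.22977236 rad/s ≈ 0.2298 rad/s (4 s.f.).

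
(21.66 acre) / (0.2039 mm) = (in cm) 4.299e+10. Check: 1 acre = 4046.8564 m^2, so 21.66 acre = 21.66 * 4046.8564 = 87654.91 m^2. 1 mm = 0.001 m, so 0.2039 mm = 0.2039 * 0.001 = 0.0002039 m. Combine: 87654.91 m^2 / 0.0002039 m = 4.2989166e+08 m. 1 cm = 0.01 m, so 4.2989166e+08 m = 4.2989166e+08 / 0.01 = 4.2989166e+10 cm ≈ 4.299e+10 cm (4 s.f.).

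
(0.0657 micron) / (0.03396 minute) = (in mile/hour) 1 micron = 1e-06 m, so 0.0657 micron = 0.0657 * 1e-06 = 6.57e-08 m. 1 minute = 60 s, so 0.03396 minute = 0.03396 * 60 = 2.0376 s. Combine: 6.57e-08 m / 2.0376 s = 3.2243816e-08 m/s. 1 mile/hour = 0.44704 m/s, so 3.2243816e-08 m/s = 3.2243816e-08 / 0.44704 = 7.2127363e-08 mile/hour ≈ 7.213e-08 mile/hour (4 s.f.). Final answer: 7.213e-08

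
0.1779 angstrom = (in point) 1 angstrom = 1e-10 m, so 0.1779 angstrom = 0.1779 * 1e-10 = 1.779e-11 m. 1 point = 0.00035277778 m, so 1.779e-11 m = 1.779e-11 / 0.00035277778 = 5.0428346e-08 point ≈ 5.043e-08 point (4 s.f.). Final answer: 5.043e-08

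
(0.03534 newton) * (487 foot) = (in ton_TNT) 1.254e-09. Check: 0.03534 newton = 0.03534 N. 1 foot = 0.3048 m, so 487 foot = 487 * 0.3048 = 148.4376 m. Combine: 0.03534 N * 148.4376 m = 5.2457848 J. 1 ton_TNT = 4.184e+09 J, so 5.2457848 J = 5.2457848 / 4.184e+09 = 1.2537727e-09 ton_TNT ≈ 1.254e-09 ton_TNT (4 s.f.).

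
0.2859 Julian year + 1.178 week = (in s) 1 Julian year = 31557600 s, so 0.2859 Julian year = 0.2859 * 31557600 = 9022317.8 s. 1 week = 604800 s, so 1.178 week = 1.178 * 604800 = 712454.4 s. Sum: 9022317.8 + 712454.4 = 9734772.2 s. Result: 9734772.2 s ≈ 9.735e+06 s (4 s.f.). Final answer: 9.735e+06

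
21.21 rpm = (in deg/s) 1 rpm = 0.10471976 rad/s, so 21.21 rpm = 21.21 * 0.10471976 = 2.221106 rad/s. 1 deg/s = 0.017453293 rad/s, so 2.221106 rad/s = 2.221106 / 0.017453293 = 127.26 deg/s ≈ 127.3 deg/s (4 s.f.). Final answer: 127.3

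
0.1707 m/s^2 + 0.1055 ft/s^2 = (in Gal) 20.29. Check: 0.1707 m/s^2 is already in m/s^2. 1 ft/s^2 = 0.3048 m/s^2, so 0.1055 ft/s^2 = 0.1055 * 0.3048 = 0.0321564 m/s^2. Sum: 0.1707 + 0.0321564 = 0.2028564 m/s^2. 1 Gal = 0.01 m/s^2, so 0.2028564 m/s^2 = 0.2028564 / 0.01 = 20.28564 Gal ≈ 20.29 Gal (4 s.f.).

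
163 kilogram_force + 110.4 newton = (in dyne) 1 kilogram_force = 9.80665 N, so 163 kilogram_force = 163 * 9.80665 = 1598.4839 N. 110.4 newton = 110.4 N. Sum: 1598.4839 + 110.4 = 1708.8839 N. 1 dyne = 1e-05 N, so 1708.8839 N = 1708.8839 / 1e-05 = 1.7088839e+08 dyne ≈ 1.709e+08 dyne (4 s.f.). Final answer: 1.709e+08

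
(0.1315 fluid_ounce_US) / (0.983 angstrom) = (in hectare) 3.956. Check: 1 fluid_ounce_US = 2.957353e-05 m^3, so 0.1315 fluid_ounce_US = 0.1315 * 2.957353e-05 = 3.8889191e-06 m^3. 1 angstrom = 1e-10 m, so 0.983 angstrom = 0.983 * 1e-10 = 9.83e-11 m. Combine: 3.8889191e-06 m^3 / 9.83e-11 m = 39561.741 m^2. 1 hectare = 10000 m^2, so 39561.741 m^2 = 39561.741 / 10000 = 3.9561741 hectare ≈ 3.956 hectare (4 s.f.).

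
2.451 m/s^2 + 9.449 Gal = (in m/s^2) 2.545. Check: 2.451 m/s^2 is already in m/s^2. 1 Gal = 0.01 m/s^2, so 9.449 Gal = 9.449 * 0.01 = 0.09449 m/s^2. Sum: 2.451 + 0.09449 = 2.54549 m/s^2. Result: 2.54549 m/s^2 ≈ 2.545 m/s^2 (4 s.f.).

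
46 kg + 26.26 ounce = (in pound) 46 kg is already in kg. 1 ounce = 0.028349523 kg, so 26.26 ounce = 26.26 * 0.028349523 = 0.74445848 kg. Sum: 46 + 0.74445848 = 46.744458 kg. 1 pound = 0.45359237 kg, so 46.744458 kg = 46.744458 / 0.45359237 = 103.05389 pound ≈ 103.1 pound (4 s.f.). Final answer: 103.1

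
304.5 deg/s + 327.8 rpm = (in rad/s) 39.64. Check: 1 deg/s = 0.017453293 rad/s, so 304.5 deg/s = 304.5 * 0.017453293 = 5.3145276 rad/s. 1 rpm = 0.10471976 rad/s, so 327.8 rpm = 327.8 * 0.10471976 = 34.327136 rad/s. Sum: 5.3145276 + 34.327136 = 39.641663 rad/s. Result: 39.641663 rad/s ≈ 39.64 rad/s (4 s.f.).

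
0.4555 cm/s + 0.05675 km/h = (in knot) 0.0395. Check: 1 cm/s = 0.01 m/s, so 0.4555 cm/s = 0.4555 * 0.01 = 0.004555 m/s. 1 km/h = 0.27777778 m/s, so 0.05675 km/h = 0.05675 * 0.27777778 = 0.015763889 m/s. Sum: 0.004555 + 0.015763889 = 0.020318889 m/s. 1 knot = 0.51444444 m/s, so 0.020318889 m/s = 0.020318889 / 0.51444444 = 0.03949676 knot ≈ 0.0395 knot (4 s.f.).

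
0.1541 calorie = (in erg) 1 calorie = 4.184 J, so 0.1541 calorie = 0.1541 * 4.184 = 0.6447544 J. 1 erg = 1e-07 J, so 0.6447544 J = 0.6447544 / 1e-07 = 6447544 erg ≈ 6.448e+06 erg (4 s.f.). Final answer: 6.448e+06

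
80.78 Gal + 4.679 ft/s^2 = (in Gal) 1 Gal = 0.01 m/s^2, so 80.78 Gal = 80.78 * 0.01 = 0.8078 m/s^2. 1 ft/s^2 = 0.3048 m/s^2, so 4.679 ft/s^2 = 4.679 * 0.3048 = 1.4261592 m/s^2. Sum: 0.8078 + 1.4261592 = 2.2339592 m/s^2. 1 Gal = 0.01 m/s^2, so 2.2339592 m/s^2 = 2.2339592 / 0.01 = 223.39592 Gal ≈ 223.4 Gal (4 s.f.). Final answer: 223.4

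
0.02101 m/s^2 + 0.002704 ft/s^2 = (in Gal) 0.02101 m/s^2 is already in m/s^2. 1 ft/s^2 = 0.3048 m/s^2, so 0.002704 ft/s^2 = 0.002704 * 0.3048 = 0.0008241792 m/s^2. Sum: 0.02101 + 0.0008241792 = 0.021834179 m/s^2. 1 Gal = 0.01 m/s^2, so 0.021834179 m/s^2 = 0.021834179 / 0.01 = 2.1834179 Gal ≈ 2.183 Gal (4 s.f.). Final answer: 2.183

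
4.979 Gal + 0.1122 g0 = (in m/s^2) 1 Gal = 0.01 m/s^2, so 4.979 Gal = 4.979 * 0.01 = 0.04979 m/s^2. 1 g0 = 9.80665 m/s^2, so 0.1122 g0 = 0.1122 * 9.80665 = 1.1003061 m/s^2. Sum: 0.04979 + 1.1003061 = 1.1500961 m/s^2. Result: 1.1500961 m/s^2 ≈ 1.15 m/s^2 (4 s.f.). Final answer: 1.15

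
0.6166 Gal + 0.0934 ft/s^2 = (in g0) 1 Gal = 0.01 m/s^2, so 0.6166 Gal = 0.6166 * 0.01 = 0.006166 m/s^2. 1 ft/s^2 = 0.3048 m/s^2, so 0.0934 ft/s^2 = 0.0934 * 0.3048 = 0.02846832 m/s^2. Sum: 0.006166 + 0.02846832 = 0.03463432 m/s^2. 1 g0 = 9.80665 m/s^2, so 0.03463432 m/s^2 = 0.03463432 / 9.80665 = 0.0035317178 g0 ≈ 0.003532 g0 (4 s.f.). Final answer: 0.003532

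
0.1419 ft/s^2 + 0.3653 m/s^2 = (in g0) 0.04166. Check: 1 ft/s^2 = 0.3048 m/s^2, so 0.1419 ft/s^2 = 0.1419 * 0.3048 = 0.04325112 m/s^2. 0.3653 m/s^2 is already in m/s^2. Sum: 0.04325112 + 0.3653 = 0.40855112 m/s^2. 1 g0 = 9.80665 m/s^2, so 0.40855112 m/s^2 = 0.40855112 / 9.80665 = 0.04166062 g0 ≈ 0.04166 g0 (4 s.f.).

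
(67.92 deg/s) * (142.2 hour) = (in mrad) 6.068e+08. Check: 1 deg/s = 0.017453293 rad/s, so 67.92 deg/s = 67.92 * 0.017453293 = 1.1854276 rad/s. 1 hour = 3600 s, so 142.2 hour = 142.2 * 3600 = 511920 s. Combine: 1.1854276 rad/s * 511920 s = 606844.11 rad. 1 mrad = 0.001 rad, so 606844.11 rad = 606844.11 / 0.001 = 6.0684411e+08 mrad ≈ 6.068e+08 mrad (4 s.f.).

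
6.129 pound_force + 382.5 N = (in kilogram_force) 41.78. Check: 1 pound_force = 4.4482216 N, so 6.129 pound_force = 6.129 * 4.4482216 = 27.26315 N. 382.5 N is already in N. Sum: 27.26315 + 382.5 = 409.76315 N. 1 kilogram_force = 9.80665 N, so 409.76315 N = 409.76315 / 9.80665 = 41.784213 kilogram_force ≈ 41.78 kilogram_force (4 s.f.).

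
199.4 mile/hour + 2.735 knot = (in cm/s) 1 mile/hour = 0.44704 m/s, so 199.4 mile/hour = 199.4 * 0.44704 = 89.139776 m/s. 1 knot = 0.51444444 m/s, so 2.735 knot = 2.735 * 0.51444444 = 1.4070056 m/s. Sum: 89.139776 + 1.4070056 = 90.546782 m/s. 1 cm/s = 0.01 m/s, so 90.546782 m/s = 90.546782 / 0.01 = 9054.6782 cm/s ≈ 9055 cm/s (4 s.f.). Final answer: 9055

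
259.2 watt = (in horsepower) 0.3476. Check: 259.2 watt = 259.2 W. 1 horsepower = 745.69987 W, so 259.2 W = 259.2 / 745.69987 = 0.34759293 horsepower ≈ 0.3476 horsepower (4 s.f.).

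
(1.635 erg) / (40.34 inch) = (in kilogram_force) 1.627e-08. Check: 1 erg = 1e-07 J, so 1.635 erg = 1.635 * 1e-07 = 1.635e-07 J. 1 inch = 0.0254 m, so 40.34 inch = 40.34 * 0.0254 = 1.024636 m. Combine: 1.635e-07 J / 1.024636 m = 1.5956886e-07 N. 1 kilogram_force = 9.80665 N, so 1.5956886e-07 N = 1.5956886e-07 / 9.80665 = 1.6271496e-08 kilogram_force ≈ 1.627e-08 kilogram_force (4 s.f.).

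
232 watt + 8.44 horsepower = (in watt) 232 watt = 232 W. 1 horsepower = 745.69987 W, so 8.44 horsepower = 8.44 * 745.69987 = 6293.7069 W. Sum: 232 + 6293.7069 = 6525.7069 W. 6525.7069 W = 6525.7069 watt ≈ 6526 watt (4 s.f.). Final answer: 6526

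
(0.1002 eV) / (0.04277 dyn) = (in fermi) 37.54. Check: 1 eV = 1.6021766e-19 J, so 0.1002 eV = 0.1002 * 1.6021766e-19 = 1.605381e-20 J. 1 dyn = 1e-05 N, so 0.04277 dyn = 0.04277 * 1e-05 = 4.277e-07 N. Combine: 1.605381e-20 J / 4.277e-07 N = 3.7535211e-14 m. 1 fermi = 1e-15 m, so 3.7535211e-14 m = 3.7535211e-14 / 1e-15 = 37.535211 fermi ≈ 37.54 fermi (4 s.f.).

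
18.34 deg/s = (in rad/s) 1 deg/s = 0.017453293 rad/s, so 18.34 deg/s = 18.34 * 0.017453293 = 0.32009338 rad/s. Result: 0.32009338 rad/s ≈ 0.3201 rad/s (4 s.f.). Final answer: 0.3201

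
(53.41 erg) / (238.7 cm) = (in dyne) 0.2238. Check: 1 erg = 1e-07 J, so 53.41 erg = 53.41 * 1e-07 = 5.341e-06 J. 1 cm = 0.01 m, so 238.7 cm = 238.7 * 0.01 = 2.387 m. Combine: 5.341e-06 J / 2.387 m = 2.2375367e-06 N. 1 dyne = 1e-05 N, so 2.2375367e-06 N = 2.2375367e-06 / 1e-05 = 0.22375367 dyne ≈ 0.2238 dyne (4 s.f.).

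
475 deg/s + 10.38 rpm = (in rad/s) 1 deg/s = 0.017453293 rad/s, so 475 deg/s = 475 * 0.017453293 = 8.2903139 rad/s. 1 rpm = 0.10471976 rad/s, so 10.38 rpm = 10.38 * 0.10471976 = 1.0869911 rad/s. Sum: 8.2903139 + 1.0869911 = 9.377305 rad/s. Result: 9.377305 rad/s ≈ 9.377 rad/s (4 s.f.). Final answer: 9.377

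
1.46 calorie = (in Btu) 0.00579. Check: 1 calorie = 4.184 J, so 1.46 calorie = 1.46 * 4.184 = 6.10864 J. 1 Btu = 1055.0559 J, so 6.10864 J = 6.10864 / 1055.0559 = 0.0057898736 Btu ≈ 0.00579 Btu (4 s.f.).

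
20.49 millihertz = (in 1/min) 1 millihertz = 0.001 Hz, so 20.49 millihertz = 20.49 * 0.001 = 0.02049 Hz. 1 1/min = 0.016666667 Hz, so 0.02049 Hz = 0.02049 / 0.016666667 = 1.2294 1/min ≈ 1.229 1/min (4 s.f.). Final answer: 1.229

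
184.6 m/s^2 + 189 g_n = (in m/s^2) 2038. Check: 184.6 m/s^2 is already in m/s^2. 1 g_n = 9.80665 m/s^2, so 189 g_n = 189 * 9.80665 = 1853.4568 m/s^2. Sum: 184.6 + 1853.4568 = 2038.0568 m/s^2. Result: 2038.0568 m/s^2 ≈ 2038 m/s^2 (4 s.f.).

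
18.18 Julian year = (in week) 948.6. Check: 1 Julian year = 31557600 s, so 18.18 Julian year = 18.18 * 31557600 = 5.7371717e+08 s. 1 week = 604800 s, so 5.7371717e+08 s = 5.7371717e+08 / 604800 = 948.60643 week ≈ 948.6 week (4 s.f.).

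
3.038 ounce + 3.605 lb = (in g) 1721. Check: 1 ounce = 0.028349523 kg, so 3.038 ounce = 3.038 * 0.028349523 = 0.086125851 kg. 1 lb = 0.45359237 kg, so 3.605 lb = 3.605 * 0.45359237 = 1.6352005 kg. Sum: 0.086125851 + 1.6352005 = 1.7213263 kg. 1 g = 0.001 kg, so 1.7213263 kg = 1.7213263 / 0.001 = 1721.3263 g ≈ 1721 g (4 s.f.).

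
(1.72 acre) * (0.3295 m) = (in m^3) 1 acre = 4046.8564 m^2, so 1.72 acre = 1.72 * 4046.8564 = 6960.593 m^2. 0.3295 m is already in m. Combine: 6960.593 m^2 * 0.3295 m = 2293.5154 m^3. Result: 2293.5154 m^3 ≈ 2294 m^3 (4 s.f.). Final answer: 2294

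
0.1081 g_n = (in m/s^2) 1 g_n = 9.80665 m/s^2, so 0.1081 g_n = 0.1081 * 9.80665 = 1.0600989 m/s^2. Result: 1.0600989 m/s^2 ≈ 1.06 m/s^2 (4 s.f.). Final answer: 1.06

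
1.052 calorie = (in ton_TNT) 1.052e-09. Check: 1 calorie = 4.184 J, so 1.052 calorie = 1.052 * 4.184 = 4.401568 J. 1 ton_TNT = 4.184e+09 J, so 4.401568 J = 4.401568 / 4.184e+09 = 1.052e-09 ton_TNT.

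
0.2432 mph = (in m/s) 1 mph = 0.44704 m/s, so 0.2432 mph = 0.2432 * 0.44704 = 0.10872013 m/s. Result: 0.10872013 m/s ≈ 0.1087 m/s (4 s.f.). Final answer: 0.1087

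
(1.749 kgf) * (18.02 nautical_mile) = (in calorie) 1 kgf = 9.80665 N, so 1.749 kgf = 1.749 * 9.80665 = 17.151831 N. 1 nautical_mile = 1852 m, so 18.02 nautical_mile = 18.02 * 1852 = 33373.04 m. Combine: 17.151831 N * 33373.04 m = 572408.74 J. 1 calorie = 4.184 J, so 572408.74 J = 572408.74 / 4.184 = 136808.97 calorie ≈ 1.368e+05 calorie (4 s.f.). Final answer: 1.368e+05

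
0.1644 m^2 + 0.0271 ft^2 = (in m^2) 0.1644 m^2 is already in m^2. 1 ft^2 = 0.09290304 m^2, so 0.0271 ft^2 = 0.0271 * 0.09290304 = 0.0025176724 m^2. Sum: 0.1644 + 0.0025176724 = 0.16691767 m^2. Result: 0.16691767 m^2 ≈ 0.1669 m^2 (4 s.f.). Final answer: 0.1669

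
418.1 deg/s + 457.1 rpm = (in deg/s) 1 deg/s = 0.017453293 rad/s, so 418.1 deg/s = 418.1 * 0.017453293 = 7.2972216 rad/s. 1 rpm = 0.10471976 rad/s, so 457.1 rpm = 457.1 * 0.10471976 = 47.8674 rad/s. Sum: 7.2972216 + 47.8674 = 55.164622 rad/s. 1 deg/s = 0.017453293 rad/s, so 55.164622 rad/s = 55.164622 / 0.017453293 = 3160.7 deg/s ≈ 3161 deg/s (4 s.f.). Final answer: 3161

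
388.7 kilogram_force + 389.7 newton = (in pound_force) 944.5. Check: 1 kilogram_force = 9.80665 N, so 388.7 kilogram_force = 388.7 * 9.80665 = 3811.8449 N. 389.7 newton = 389.7 N. Sum: 3811.8449 + 389.7 = 4201.5449 N. 1 pound_force = 4.4482216 N, so 4201.5449 N = 4201.5449 / 4.4482216 = 944.54486 pound_force ≈ 944.5 pound_force (4 s.f.).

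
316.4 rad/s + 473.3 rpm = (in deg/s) 2.097e+04. Check: 316.4 rad/s is already in rad/s. 1 rpm = 0.10471976 rad/s, so 473.3 rpm = 473.3 * 0.10471976 = 49.56386 rad/s. Sum: 316.4 + 49.56386 = 365.96386 rad/s. 1 deg/s = 0.017453293 rad/s, so 365.96386 rad/s = 365.96386 / 0.017453293 = 20968.185 deg/s ≈ 2.097e+04 deg/s (4 s.f.).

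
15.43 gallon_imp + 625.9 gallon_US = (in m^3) 1 gallon_imp = 0.00454609 m^3, so 15.43 gallon_imp = 15.43 * 0.00454609 = 0.070146169 m^3. 1 gallon_US = 0.0037854118 m^3, so 625.9 gallon_US = 625.9 * 0.0037854118 = 2.3692892 m^3. Sum: 0.070146169 + 2.3692892 = 2.4394354 m^3. Result: 2.4394354 m^3 ≈ 2.439 m^3 (4 s.f.). Final answer: 2.439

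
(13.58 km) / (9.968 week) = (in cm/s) 1 km = 1000 m, so 13.58 km = 13.58 * 1000 = 13580 m. 1 week = 604800 s, so 9.968 week = 9.968 * 604800 = 6028646.4 s. Combine: 13580 m / 6028646.4 s = 0.0022525786 m/s. 1 cm/s = 0.01 m/s, so 0.0022525786 m/s = 0.0022525786 / 0.01 = 0.22525786 cm/s ≈ 0.2253 cm/s (4 s.f.). Final answer: 0.2253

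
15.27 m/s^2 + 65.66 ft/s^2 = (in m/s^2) 15.27 m/s^2 is already in m/s^2. 1 ft/s^2 = 0.3048 m/s^2, so 65.66 ft/s^2 = 65.66 * 0.3048 = 20.013168 m/s^2. Sum: 15.27 + 20.013168 = 35.283168 m/s^2. Result: 35.283168 m/s^2 ≈ 35.28 m/s^2 (4 s.f.). Final answer: 35.28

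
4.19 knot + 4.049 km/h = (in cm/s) 328. Check: 1 knot = 0.51444444 m/s, so 4.19 knot = 4.19 * 0.51444444 = 2.1555222 m/s. 1 km/h = 0.27777778 m/s, so 4.049 km/h = 4.049 * 0.27777778 = 1.1247222 m/s. Sum: 2.1555222 + 1.1247222 = 3.2802444 m/s. 1 cm/s = 0.01 m/s, so 3.2802444 m/s = 3.2802444 / 0.01 = 328.02444 cm/s ≈ 328 cm/s (4 s.f.).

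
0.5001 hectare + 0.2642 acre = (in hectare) 1 hectare = 10000 m^2, so 0.5001 hectare = 0.5001 * 10000 = 5001 m^2. 1 acre = 4046.8564 m^2, so 0.2642 acre = 0.2642 * 4046.8564 = 1069.1795 m^2. Sum: 5001 + 1069.1795 = 6070.1795 m^2. 1 hectare = 10000 m^2, so 6070.1795 m^2 = 6070.1795 / 10000 = 0.60701795 hectare ≈ 0.607 hectare (4 s.f.). Final answer: 0.607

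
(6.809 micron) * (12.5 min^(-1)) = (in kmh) 5.107e-06. Check: 1 micron = 1e-06 m, so 6.809 micron = 6.809 * 1e-06 = 6.809e-06 m. 1 min^(-1) = 0.016666667 Hz, so 12.5 min^(-1) = 12.5 * 0.016666667 = 0.20833333 Hz. Combine: 6.809e-06 m * 0.20833333 Hz = 1.4185417e-06 m/s. 1 kmh = 0.27777778 m/s, so 1.4185417e-06 m/s = 1.4185417e-06 / 0.27777778 = 5.10675e-06 kmh ≈ 5.107e-06 kmh (4 s.f.).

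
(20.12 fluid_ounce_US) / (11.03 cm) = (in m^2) 0.005395. Check: 1 fluid_ounce_US = 2.957353e-05 m^3, so 20.12 fluid_ounce_US = 20.12 * 2.957353e-05 = 0.00059501941 m^3. 1 cm = 0.01 m, so 11.03 cm = 11.03 * 0.01 = 0.1103 m. Combine: 0.00059501941 m^3 / 0.1103 m = 0.005394555 m^2. Result: 0.005394555 m^2 ≈ 0.005395 m^2 (4 s.f.).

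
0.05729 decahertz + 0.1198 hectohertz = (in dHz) 125.5. Check: 1 decahertz = 10 Hz, so 0.05729 decahertz = 0.05729 * 10 = 0.5729 Hz. 1 hectohertz = 100 Hz, so 0.1198 hectohertz = 0.1198 * 100 = 11.98 Hz. Sum: 0.5729 + 11.98 = 12.5529 Hz. 1 dHz = 0.1 Hz, so 12.5529 Hz = 12.5529 / 0.1 = 125.529 dHz ≈ 125.5 dHz (4 s.f.).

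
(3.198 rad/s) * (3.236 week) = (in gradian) 3.985e+08. Check: 3.198 rad/s is already in rad/s. 1 week = 604800 s, so 3.236 week = 3.236 * 604800 = 1957132.8 s. Combine: 3.198 rad/s * 1957132.8 s = 6258910.7 rad. 1 gradian = 0.015707963 rad, so 6258910.7 rad = 6258910.7 / 0.015707963 = 3.9845463e+08 gradian ≈ 3.985e+08 gradian (4 s.f.).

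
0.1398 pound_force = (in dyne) 1 pound_force = 4.4482216 N, so 0.1398 pound_force = 0.1398 * 4.4482216 = 0.62186138 N. 1 dyne = 1e-05 N, so 0.62186138 N = 0.62186138 / 1e-05 = 62186.138 dyne ≈ 6.219e+04 dyne (4 s.f.). Final answer: 6.219e+04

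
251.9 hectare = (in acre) 622.5. Check: 1 hectare = 10000 m^2, so 251.9 hectare = 251.9 * 10000 = 2519000 m^2. 1 acre = 4046.8564 m^2, so 2519000 m^2 = 2519000 / 4046.8564 = 622.45846 acre ≈ 622.5 acre (4 s.f.).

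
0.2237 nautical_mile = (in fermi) 4.143e+17. Check: 1 nautical_mile = 1852 m, so 0.2237 nautical_mile = 0.2237 * 1852 = 414.2924 m. 1 fermi = 1e-15 m, so 414.2924 m = 414.2924 / 1e-15 = 4.142924e+17 fermi ≈ 4.143e+17 fermi (4 s.f.).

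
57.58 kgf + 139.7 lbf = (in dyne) 1.186e+08. Check: 1 kgf = 9.80665 N, so 57.58 kgf = 57.58 * 9.80665 = 564.66691 N. 1 lbf = 4.4482216 N, so 139.7 lbf = 139.7 * 4.4482216 = 621.41656 N. Sum: 564.66691 + 621.41656 = 1186.0835 N. 1 dyne = 1e-05 N, so 1186.0835 N = 1186.0835 / 1e-05 = 1.1860835e+08 dyne ≈ 1.186e+08 dyne (4 s.f.).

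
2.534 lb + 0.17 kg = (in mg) 1 lb = 0.45359237 kg, so 2.534 lb = 2.534 * 0.45359237 = 1.1494031 kg. 0.17 kg is already in kg. Sum: 1.1494031 + 0.17 = 1.3194031 kg. 1 mg = 1e-06 kg, so 1.3194031 kg = 1.3194031 / 1e-06 = 1319403.1 mg ≈ 1.319e+06 mg (4 s.f.). Final answer: 1.319e+06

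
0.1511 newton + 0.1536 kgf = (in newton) 0.1511 newton = 0.1511 N. 1 kgf = 9.80665 N, so 0.1536 kgf = 0.1536 * 9.80665 = 1.5063014 N. Sum: 0.1511 + 1.5063014 = 1.6574014 N. 1.6574014 N = 1.6574014 newton ≈ 1.657 newton (4 s.f.). Final answer: 1.657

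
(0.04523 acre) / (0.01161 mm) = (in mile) 1 acre = 4046.8564 m^2, so 0.04523 acre = 0.04523 * 4046.8564 = 183.03932 m^2. 1 mm = 0.001 m, so 0.01161 mm = 0.01161 * 0.001 = 1.161e-05 m. Combine: 183.03932 m^2 / 1.161e-05 m = 15765660 m. 1 mile = 1609.344 m, so 15765660 m = 15765660 / 1609.344 = 9796.3271 mile ≈ 9796 mile (4 s.f.). Final answer: 9796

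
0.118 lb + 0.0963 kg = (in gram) 1 lb = 0.45359237 kg, so 0.118 lb = 0.118 * 0.45359237 = 0.0535239 kg. 0.0963 kg is already in kg. Sum: 0.0535239 + 0.0963 = 0.1498239 kg. 1 gram = 0.001 kg, so 0.1498239 kg = 0.1498239 / 0.001 = 149.8239 gram ≈ 149.8 gram (4 s.f.). Final answer: 149.8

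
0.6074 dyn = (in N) 6.074e-06. Check: 1 dyn = 1e-05 N, so 0.6074 dyn = 0.6074 * 1e-05 = 6.074e-06 N. Result: 6.074e-06 N.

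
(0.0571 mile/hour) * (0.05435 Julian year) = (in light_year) 1 mile/hour = 0.44704 m/s, so 0.0571 mile/hour = 0.0571 * 0.44704 = 0.025525984 m/s. 1 Julian year = 31557600 s, so 0.05435 Julian year = 0.05435 * 31557600 = 1715155.6 s. Combine: 0.025525984 m/s * 1715155.6 s = 43781.033 m. 1 light_year = 9.4607305e+15 m, so 43781.033 m = 43781.033 / 9.4607305e+15 = 4.6276589e-12 light_year ≈ 4.628e-12 light_year (4 s.f.). Final answer: 4.628e-12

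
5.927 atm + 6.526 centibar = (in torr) 4553. Check: 1 atm = 101325 Pa, so 5.927 atm = 5.927 * 101325 = 600553.27 Pa. 1 centibar = 1000 Pa, so 6.526 centibar = 6.526 * 1000 = 6526 Pa. Sum: 600553.27 + 6526 = 607079.27 Pa. 1 torr = 133.32237 Pa, so 607079.27 Pa = 607079.27 / 133.32237 = 4553.469 torr ≈ 4553 torr (4 s.f.).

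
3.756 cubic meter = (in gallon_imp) 826.2. Check: 3.756 cubic meter = 3.756 m^3. 1 gallon_imp = 0.00454609 m^3, so 3.756 m^3 = 3.756 / 0.00454609 = 826.2045 gallon_imp ≈ 826.2 gallon_imp (4 s.f.).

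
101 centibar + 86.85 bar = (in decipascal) 8.786e+07. Check: 1 centibar = 1000 Pa, so 101 centibar = 101 * 1000 = 101000 Pa. 1 bar = 100000 Pa, so 86.85 bar = 86.85 * 100000 = 8685000 Pa. Sum: 101000 + 8685000 = 8786000 Pa. 1 decipascal = 0.1 Pa, so 8786000 Pa = 8786000 / 0.1 = 87860000 decipascal ≈ 8.786e+07 decipascal (4 s.f.).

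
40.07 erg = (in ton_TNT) 9.577e-16. Check: 1 erg = 1e-07 J, so 40.07 erg = 40.07 * 1e-07 = 4.007e-06 J. 1 ton_TNT = 4.184e+09 J, so 4.007e-06 J = 4.007e-06 / 4.184e+09 = 9.5769598e-16 ton_TNT ≈ 9.577e-16 ton_TNT (4 s.f.).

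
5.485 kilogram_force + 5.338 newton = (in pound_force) 1 kilogram_force = 9.80665 N, so 5.485 kilogram_force = 5.485 * 9.80665 = 53.789475 N. 5.338 newton = 5.338 N. Sum: 53.789475 + 5.338 = 59.127475 N. 1 pound_force = 4.4482216 N, so 59.127475 N = 59.127475 / 4.4482216 = 13.292385 pound_force ≈ 13.29 pound_force (4 s.f.). Final answer: 13.29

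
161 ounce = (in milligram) 4.564e+06. Check: 1 ounce = 0.028349523 kg, so 161 ounce = 161 * 0.028349523 = 4.5642732 kg. 1 milligram = 1e-06 kg, so 4.5642732 kg = 4.5642732 / 1e-06 = 4564273.2 milligram ≈ 4.564e+06 milligram (4 s.f.).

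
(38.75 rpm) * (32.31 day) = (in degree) 1 rpm = 0.10471976 rad/s, so 38.75 rpm = 38.75 * 0.10471976 = 4.0578905 rad/s. 1 day = 86400 s, so 32.31 day = 32.31 * 86400 = 2791584 s. Combine: 4.0578905 rad/s * 2791584 s = 11327942 rad. 1 degree = 0.017453293 rad, so 11327942 rad = 11327942 / 0.017453293 = 6.4904328e+08 degree ≈ 6.49e+08 degree (4 s.f.). Final answer: 6.49e+08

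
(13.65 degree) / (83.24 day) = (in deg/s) 1 degree = 0.017453293 rad, so 13.65 degree = 13.65 * 0.017453293 = 0.23823744 rad. 1 day = 86400 s, so 83.24 day = 83.24 * 86400 = 7191936 s. Combine: 0.23823744 rad / 7191936 s = 3.3125634e-08 rad/s. 1 deg/s = 0.017453293 rad/s, so 3.3125634e-08 rad/s = 3.3125634e-08 / 0.017453293 = 1.897959e-06 deg/s ≈ 1.898e-06 deg/s (4 s.f.). Final answer: 1.898e-06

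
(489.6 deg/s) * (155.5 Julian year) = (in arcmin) 1.442e+14. Check: 1 deg/s = 0.017453293 rad/s, so 489.6 deg/s = 489.6 * 0.017453293 = 8.545132 rad/s. 1 Julian year = 31557600 s, so 155.5 Julian year = 155.5 * 31557600 = 4.9072068e+09 s. Combine: 8.545132 rad/s * 4.9072068e+09 s = 4.193273e+10 rad. 1 arcmin = 0.00029088821 rad, so 4.193273e+10 rad = 4.193273e+10 / 0.00029088821 = 1.4415411e+14 arcmin ≈ 1.442e+14 arcmin (4 s.f.).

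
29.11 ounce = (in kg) 0.8253. Check: 1 ounce = 0.028349523 kg, so 29.11 ounce = 29.11 * 0.028349523 = 0.82525462 kg. Result: 0.82525462 kg ≈ 0.8253 kg (4 s.f.).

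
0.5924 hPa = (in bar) 1 hPa = 100 Pa, so 0.5924 hPa = 0.5924 * 100 = 59.24 Pa. 1 bar = 100000 Pa, so 59.24 Pa = 59.24 / 100000 = 0.0005924 bar. Final answer: 0.0005924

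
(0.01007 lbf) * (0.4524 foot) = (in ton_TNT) 1 lbf = 4.4482216 N, so 0.01007 lbf = 0.01007 * 4.4482216 = 0.044793592 N. 1 foot = 0.3048 m, so 0.4524 foot = 0.4524 * 0.3048 = 0.13789152 m. Combine: 0.044793592 N * 0.13789152 m = 0.0061766564 J. 1 ton_TNT = 4.184e+09 J, so 0.0061766564 J = 0.0061766564 / 4.184e+09 = 1.4762563e-12 ton_TNT ≈ 1.476e-12 ton_TNT (4 s.f.). Final answer: 1.476e-12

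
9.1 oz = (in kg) 1 oz = 0.028349523 kg, so 9.1 oz = 9.1 * 0.028349523 = 0.25798066 kg. Result: 0.25798066 kg ≈ 0.258 kg (4 s.f.). Final answer: 0.258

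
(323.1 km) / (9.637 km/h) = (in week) 1 km = 1000 m, so 323.1 km = 323.1 * 1000 = 323100 m. 1 km/h = 0.27777778 m/s, so 9.637 km/h = 9.637 * 0.27777778 = 2.6769444 m/s. Combine: 323100 m / 2.6769444 m/s = 120697.31 s. 1 week = 604800 s, so 120697.31 s = 120697.31 / 604800 = 0.19956566 week ≈ 0.1996 week (4 s.f.). Final answer: 0.1996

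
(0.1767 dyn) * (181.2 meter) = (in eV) 1.998e+15. Check: 1 dyn = 1e-05 N, so 0.1767 dyn = 0.1767 * 1e-05 = 1.767e-06 N. 181.2 meter = 181.2 m. Combine: 1.767e-06 N * 181.2 m = 0.0003201804 J. 1 eV = 1.6021766e-19 J, so 0.0003201804 J = 0.0003201804 / 1.6021766e-19 = 1.9984089e+15 eV ≈ 1.998e+15 eV (4 s.f.).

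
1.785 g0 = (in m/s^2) 17.5. Check: 1 g0 = 9.80665 m/s^2, so 1.785 g0 = 1.785 * 9.80665 = 17.50487 m/s^2. Result: 17.50487 m/s^2 ≈ 17.5 m/s^2 (4 s.f.).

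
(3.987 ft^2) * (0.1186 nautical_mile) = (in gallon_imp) 1 ft^2 = 0.09290304 m^2, so 3.987 ft^2 = 3.987 * 0.09290304 = 0.37040442 m^2. 1 nautical_mile = 1852 m, so 0.1186 nautical_mile = 0.1186 * 1852 = 219.6472 m. Combine: 0.37040442 m^2 * 219.6472 m = 81.358294 m^3. 1 gallon_imp = 0.00454609 m^3, so 81.358294 m^3 = 81.358294 / 0.00454609 = 17896.323 gallon_imp ≈ 1.79e+04 gallon_imp (4 s.f.). Final answer: 1.79e+04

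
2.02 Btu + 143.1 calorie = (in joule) 1 Btu = 1055.0559 J, so 2.02 Btu = 2.02 * 1055.0559 = 2131.2128 J. 1 calorie = 4.184 J, so 143.1 calorie = 143.1 * 4.184 = 598.7304 J. Sum: 2131.2128 + 598.7304 = 2729.9432 J. 2729.9432 J = 2729.9432 joule ≈ 2730 joule (4 s.f.). Final answer: 2730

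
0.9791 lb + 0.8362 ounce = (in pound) 1.031. Check: 1 lb = 0.45359237 kg, so 0.9791 lb = 0.9791 * 0.45359237 = 0.44411229 kg. 1 ounce = 0.028349523 kg, so 0.8362 ounce = 0.8362 * 0.028349523 = 0.023705871 kg. Sum: 0.44411229 + 0.023705871 = 0.46781816 kg. 1 pound = 0.45359237 kg, so 0.46781816 kg = 0.46781816 / 0.45359237 = 1.0313625 pound ≈ 1.031 pound (4 s.f.).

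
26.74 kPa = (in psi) 1 kPa = 1000 Pa, so 26.74 kPa = 26.74 * 1000 = 26740 Pa. 1 psi = 6894.7573 Pa, so 26740 Pa = 26740 / 6894.7573 = 3.8783091 psi ≈ 3.878 psi (4 s.f.). Final answer: 3.878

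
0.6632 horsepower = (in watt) 1 horsepower = 745.69987 W, so 0.6632 horsepower = 0.6632 * 745.69987 = 494.54815 W. 494.54815 W = 494.54815 watt ≈ 494.5 watt (4 s.f.). Final answer: 494.5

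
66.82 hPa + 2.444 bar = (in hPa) 2511. Check: 1 hPa = 100 Pa, so 66.82 hPa = 66.82 * 100 = 6682 Pa. 1 bar = 100000 Pa, so 2.444 bar = 2.444 * 100000 = 244400 Pa. Sum: 6682 + 244400 = 251082 Pa. 1 hPa = 100 Pa, so 251082 Pa = 251082 / 100 = 2510.82 hPa ≈ 2511 hPa (4 s.f.).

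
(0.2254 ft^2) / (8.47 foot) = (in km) 8.111e-06. Check: 1 ft^2 = 0.09290304 m^2, so 0.2254 ft^2 = 0.2254 * 0.09290304 = 0.020940345 m^2. 1 foot = 0.3048 m, so 8.47 foot = 8.47 * 0.3048 = 2.581656 m. Combine: 0.020940345 m^2 / 2.581656 m = 0.0081112066 m. 1 km = 1000 m, so 0.0081112066 m = 0.0081112066 / 1000 = 8.1112066e-06 km ≈ 8.111e-06 km (4 s.f.).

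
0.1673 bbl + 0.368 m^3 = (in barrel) 1 bbl = 0.15898729 m^3, so 0.1673 bbl = 0.1673 * 0.15898729 = 0.026598574 m^3. 0.368 m^3 is already in m^3. Sum: 0.026598574 + 0.368 = 0.39459857 m^3. 1 barrel = 0.15898729 m^3, so 0.39459857 m^3 = 0.39459857 / 0.15898729 = 2.4819504 barrel ≈ 2.482 barrel (4 s.f.). Final answer: 2.482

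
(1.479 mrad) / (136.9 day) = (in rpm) 1 mrad = 0.001 rad, so 1.479 mrad = 1.479 * 0.001 = 0.001479 rad. 1 day = 86400 s, so 136.9 day = 136.9 * 86400 = 11828160 s. Combine: 0.001479 rad / 11828160 s = 1.2504058e-10 rad/s. 1 rpm = 0.10471976 rad/s, so 1.2504058e-10 rad/s = 1.2504058e-10 / 0.10471976 = 1.1940496e-09 rpm ≈ 1.194e-09 rpm (4 s.f.). Final answer: 1.194e-09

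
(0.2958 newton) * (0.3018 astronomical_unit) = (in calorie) 0.2958 newton = 0.2958 N. 1 astronomical_unit = 1.4959787e+11 m, so 0.3018 astronomical_unit = 0.3018 * 1.4959787e+11 = 4.5148637e+10 m. Combine: 0.2958 N * 4.5148637e+10 m = 1.3354967e+10 J. 1 calorie = 4.184 J, so 1.3354967e+10 J = 1.3354967e+10 / 4.184 = 3.1919137e+09 calorie ≈ 3.192e+09 calorie (4 s.f.). Final answer: 3.192e+09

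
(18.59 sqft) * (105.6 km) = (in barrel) 1.147e+06. Check: 1 sqft = 0.09290304 m^2, so 18.59 sqft = 18.59 * 0.09290304 = 1.7270675 m^2. 1 km = 1000 m, so 105.6 km = 105.6 * 1000 = 105600 m. Combine: 1.7270675 m^2 * 105600 m = 182378.33 m^3. 1 barrel = 0.15898729 m^3, so 182378.33 m^3 = 182378.33 / 0.15898729 = 1147125.2 barrel ≈ 1.147e+06 barrel (4 s.f.).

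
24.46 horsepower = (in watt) 1 horsepower = 745.69987 W, so 24.46 horsepower = 24.46 * 745.69987 = 18239.819 W. 18239.819 W = 18239.819 watt ≈ 1.824e+04 watt (4 s.f.). Final answer: 1.824e+04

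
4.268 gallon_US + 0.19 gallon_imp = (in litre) 1 gallon_US = 0.0037854118 m^3, so 4.268 gallon_US = 4.268 * 0.0037854118 = 0.016156137 m^3. 1 gallon_imp = 0.00454609 m^3, so 0.19 gallon_imp = 0.19 * 0.00454609 = 0.0008637571 m^3. Sum: 0.016156137 + 0.0008637571 = 0.017019895 m^3. 1 litre = 0.001 m^3, so 0.017019895 m^3 = 0.017019895 / 0.001 = 17.019895 litre ≈ 17.02 litre (4 s.f.). Final answer: 17.02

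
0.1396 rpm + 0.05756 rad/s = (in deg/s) 4.136. Check: 1 rpm = 0.10471976 rad/s, so 0.1396 rpm = 0.1396 * 0.10471976 = 0.014618878 rad/s. 0.05756 rad/s is already in rad/s. Sum: 0.014618878 + 0.05756 = 0.072178878 rad/s. 1 deg/s = 0.017453293 rad/s, so 0.072178878 rad/s = 0.072178878 / 0.017453293 = 4.1355451 deg/s ≈ 4.136 deg/s (4 s.f.).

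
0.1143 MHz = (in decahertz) 1 MHz = 1000000 Hz, so 0.1143 MHz = 0.1143 * 1000000 = 114300 Hz. 1 decahertz = 10 Hz, so 114300 Hz = 114300 / 10 = 11430 decahertz ≈ 1.143e+04 decahertz (4 s.f.). Final answer: 1.143e+04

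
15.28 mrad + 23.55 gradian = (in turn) 0.06131. Check: 1 mrad = 0.001 rad, so 15.28 mrad = 15.28 * 0.001 = 0.01528 rad. 1 gradian = 0.015707963 rad, so 23.55 gradian = 23.55 * 0.015707963 = 0.36992253 rad. Sum: 0.01528 + 0.36992253 = 0.38520253 rad. 1 turn = 6.2831853 rad, so 0.38520253 rad = 0.38520253 / 6.2831853 = 0.061306888 turn ≈ 0.06131 turn (4 s.f.).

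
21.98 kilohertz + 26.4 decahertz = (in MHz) 1 kilohertz = 1000 Hz, so 21.98 kilohertz = 21.98 * 1000 = 21980 Hz. 1 decahertz = 10 Hz, so 26.4 decahertz = 26.4 * 10 = 264 Hz. Sum: 21980 + 264 = 22244 Hz. 1 MHz = 1000000 Hz, so 22244 Hz = 22244 / 1000000 = 0.022244 MHz ≈ 0.02224 MHz (4 s.f.). Final answer: 0.02224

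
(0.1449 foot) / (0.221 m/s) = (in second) 1 foot = 0.3048 m, so 0.1449 foot = 0.1449 * 0.3048 = 0.04416552 m. 0.221 m/s is already in m/s. Combine: 0.04416552 m / 0.221 m/s = 0.19984398 s. 0.19984398 s = 0.19984398 second ≈ 0.1998 second (4 s.f.). Final answer: 0.1998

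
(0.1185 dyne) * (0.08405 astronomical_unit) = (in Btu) 1 dyne = 1e-05 N, so 0.1185 dyne = 0.1185 * 1e-05 = 1.185e-06 N. 1 astronomical_unit = 1.4959787e+11 m, so 0.08405 astronomical_unit = 0.08405 * 1.4959787e+11 = 1.2573701e+10 m. Combine: 1.185e-06 N * 1.2573701e+10 m = 14899.836 J. 1 Btu = 1055.0559 J, so 14899.836 J = 14899.836 / 1055.0559 = 14.122319 Btu ≈ 14.12 Btu (4 s.f.). Final answer: 14.12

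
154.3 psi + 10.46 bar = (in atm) 20.82. Check: 1 psi = 6894.7573 Pa, so 154.3 psi = 154.3 * 6894.7573 = 1063861.1 Pa. 1 bar = 100000 Pa, so 10.46 bar = 10.46 * 100000 = 1046000 Pa. Sum: 1063861.1 + 1046000 = 2109861.1 Pa. 1 atm = 101325 Pa, so 2109861.1 Pa = 2109861.1 / 101325 = 20.82271 atm ≈ 20.82 atm (4 s.f.).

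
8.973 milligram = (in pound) 1.978e-05. Check: 1 milligram = 1e-06 kg, so 8.973 milligram = 8.973 * 1e-06 = 8.973e-06 kg. 1 pound = 0.45359237 kg, so 8.973e-06 kg = 8.973e-06 / 0.45359237 = 1.9782079e-05 pound ≈ 1.978e-05 pound (4 s.f.).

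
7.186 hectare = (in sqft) 1 hectare = 10000 m^2, so 7.186 hectare = 7.186 * 10000 = 71860 m^2. 1 sqft = 0.09290304 m^2, so 71860 m^2 = 71860 / 0.09290304 = 773494.6 sqft ≈ 7.735e+05 sqft (4 s.f.). Final answer: 7.735e+05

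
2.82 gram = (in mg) 2820. Check: 1 gram = 0.001 kg, so 2.82 gram = 2.82 * 0.001 = 0.00282 kg. 1 mg = 1e-06 kg, so 0.00282 kg = 0.00282 / 1e-06 = 2820 mg.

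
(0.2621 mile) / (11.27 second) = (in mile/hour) 83.72. Check: 1 mile = 1609.344 m, so 0.2621 mile = 0.2621 * 1609.344 = 421.80906 m. 11.27 second = 11.27 s. Combine: 421.80906 m / 11.27 s = 37.427601 m/s. 1 mile/hour = 0.44704 m/s, so 37.427601 m/s = 37.427601 / 0.44704 = 83.723159 mile/hour ≈ 83.72 mile/hour (4 s.f.).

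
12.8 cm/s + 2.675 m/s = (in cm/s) 280.3. Check: 1 cm/s = 0.01 m/s, so 12.8 cm/s = 12.8 * 0.01 = 0.128 m/s. 2.675 m/s is already in m/s. Sum: 0.128 + 2.675 = 2.803 m/s. 1 cm/s = 0.01 m/s, so 2.803 m/s = 2.803 / 0.01 = 280.3 cm/s.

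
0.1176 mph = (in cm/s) 5.257. Check: 1 mph = 0.44704 m/s, so 0.1176 mph = 0.1176 * 0.44704 = 0.052571904 m/s. 1 cm/s = 0.01 m/s, so 0.052571904 m/s = 0.052571904 / 0.01 = 5.2571904 cm/s ≈ 5.257 cm/s (4 s.f.).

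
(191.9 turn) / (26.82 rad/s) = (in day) 1 turn = 6.2831853 rad, so 191.9 turn = 191.9 * 6.2831853 = 1205.7433 rad. 26.82 rad/s is already in rad/s. Combine: 1205.7433 rad / 26.82 rad/s = 44.95687 s. 1 day = 86400 s, so 44.95687 s = 44.95687 / 86400 = 0.00052033415 day ≈ 0.0005203 day (4 s.f.). Final answer: 0.0005203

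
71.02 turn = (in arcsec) 1 turn = 6.2831853 rad, so 71.02 turn = 71.02 * 6.2831853 = 446.23182 rad. 1 arcsec = 4.8481368e-06 rad, so 446.23182 rad = 446.23182 / 4.8481368e-06 = 92041920 arcsec ≈ 9.204e+07 arcsec (4 s.f.). Final answer: 9.204e+07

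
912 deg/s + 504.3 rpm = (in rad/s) 68.73. Check: 1 deg/s = 0.017453293 rad/s, so 912 deg/s = 912 * 0.017453293 = 15.917403 rad/s. 1 rpm = 0.10471976 rad/s, so 504.3 rpm = 504.3 * 0.10471976 = 52.810173 rad/s. Sum: 15.917403 + 52.810173 = 68.727575 rad/s. Result: 68.727575 rad/s ≈ 68.73 rad/s (4 s.f.).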